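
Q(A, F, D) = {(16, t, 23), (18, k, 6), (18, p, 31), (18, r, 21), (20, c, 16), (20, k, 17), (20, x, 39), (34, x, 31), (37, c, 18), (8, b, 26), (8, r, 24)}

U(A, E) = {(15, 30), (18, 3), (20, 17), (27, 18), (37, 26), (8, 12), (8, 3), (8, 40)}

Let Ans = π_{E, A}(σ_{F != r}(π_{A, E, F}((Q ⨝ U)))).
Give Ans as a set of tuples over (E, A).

{(12, 8), (17, 20), (26, 37), (3, 18), (3, 8), (40, 8)}

Joining Q and U on A yields {(18, k, 6, 3), (18, p, 31, 3), (18, r, 21, 3), (20, c, 16, 17), (20, k, 17, 17), (20, x, 39, 17), (37, c, 18, 26), (8, b, 26, 12), (8, b, 26, 3), (8, b, 26, 40), (8, r, 24, 12), (8, r, 24, 3), (8, r, 24, 40)}.
Projecting to A, E, F: {(18, 3, k), (18, 3, p), (18, 3, r), (20, 17, c), (20, 17, k), (20, 17, x), (37, 26, c), (8, 12, b), (8, 12, r), (8, 3, b), (8, 3, r), (8, 40, b), (8, 40, r)}
σ[F != r]: keep tuples satisfying F != r → {(18, 3, k), (18, 3, p), (20, 17, c), (20, 17, k), (20, 17, x), (37, 26, c), (8, 12, b), (8, 3, b), (8, 40, b)}
Projecting to E, A (3 duplicate(s) eliminated): {(12, 8), (17, 20), (26, 37), (3, 18), (3, 8), (40, 8)}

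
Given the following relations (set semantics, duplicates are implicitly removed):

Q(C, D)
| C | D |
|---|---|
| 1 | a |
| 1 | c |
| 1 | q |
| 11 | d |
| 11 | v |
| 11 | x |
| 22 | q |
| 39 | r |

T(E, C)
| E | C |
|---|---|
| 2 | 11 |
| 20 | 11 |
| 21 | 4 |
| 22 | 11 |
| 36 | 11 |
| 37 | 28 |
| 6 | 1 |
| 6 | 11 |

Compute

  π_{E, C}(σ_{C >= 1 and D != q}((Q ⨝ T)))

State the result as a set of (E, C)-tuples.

Q ⋈ T (natural join on C): {(1, a, 6), (1, c, 6), (1, q, 6), (11, d, 2), (11, d, 20), (11, d, 22), (11, d, 36), (11, d, 6), (11, v, 2), (11, v, 20), (11, v, 22), (11, v, 36), (11, v, 6), (11, x, 2), (11, x, 20), (11, x, 22), (11, x, 36), (11, x, 6)}
Filtering on C >= 1 and D != q leaves {(1, a, 6), (1, c, 6), (11, d, 2), (11, d, 20), (11, d, 22), (11, d, 36), (11, d, 6), (11, v, 2), (11, v, 20), (11, v, 22), (11, v, 36), (11, v, 6), (11, x, 2), (11, x, 20), (11, x, 22), (11, x, 36), (11, x, 6)}.
Projecting to E, C (11 duplicate(s) eliminated): {(2, 11), (20, 11), (22, 11), (36, 11), (6, 1), (6, 11)}

{(2, 11), (20, 11), (22, 11), (36, 11), (6, 1), (6, 11)}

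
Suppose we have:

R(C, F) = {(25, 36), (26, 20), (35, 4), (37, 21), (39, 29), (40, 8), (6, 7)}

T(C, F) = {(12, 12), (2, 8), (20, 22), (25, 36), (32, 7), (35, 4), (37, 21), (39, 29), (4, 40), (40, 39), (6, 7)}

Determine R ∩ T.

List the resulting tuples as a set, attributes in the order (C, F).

{(25, 36), (35, 4), (37, 21), (39, 29), (6, 7)}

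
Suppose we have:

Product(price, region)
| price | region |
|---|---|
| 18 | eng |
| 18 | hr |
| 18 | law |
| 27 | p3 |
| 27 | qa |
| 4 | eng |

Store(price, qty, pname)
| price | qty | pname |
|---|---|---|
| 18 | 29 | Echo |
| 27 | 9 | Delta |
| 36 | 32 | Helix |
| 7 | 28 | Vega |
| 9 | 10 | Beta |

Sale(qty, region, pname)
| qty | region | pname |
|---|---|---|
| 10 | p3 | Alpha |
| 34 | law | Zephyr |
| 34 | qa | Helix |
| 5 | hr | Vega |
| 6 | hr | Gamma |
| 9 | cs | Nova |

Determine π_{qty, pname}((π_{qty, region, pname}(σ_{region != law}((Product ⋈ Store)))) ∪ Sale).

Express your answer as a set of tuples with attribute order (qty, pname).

{(10, Alpha), (29, Echo), (34, Helix), (34, Zephyr), (5, Vega), (6, Gamma), (9, Delta), (9, Nova)}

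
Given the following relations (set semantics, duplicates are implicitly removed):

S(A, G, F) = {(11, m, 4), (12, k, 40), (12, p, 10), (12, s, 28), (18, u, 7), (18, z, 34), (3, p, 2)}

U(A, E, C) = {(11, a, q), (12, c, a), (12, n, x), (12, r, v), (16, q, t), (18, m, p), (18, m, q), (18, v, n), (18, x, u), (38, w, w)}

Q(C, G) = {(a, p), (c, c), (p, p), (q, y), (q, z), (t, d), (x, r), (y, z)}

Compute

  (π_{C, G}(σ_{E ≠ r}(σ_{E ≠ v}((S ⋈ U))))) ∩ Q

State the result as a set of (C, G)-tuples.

Joining S and U on A yields {(11, m, 4, a, q), (12, k, 40, c, a), (12, k, 40, n, x), (12, k, 40, r, v), (12, p, 10, c, a), (12, p, 10, n, x), (12, p, 10, r, v), (12, s, 28, c, a), (12, s, 28, n, x), (12, s, 28, r, v), (18, u, 7, m, p), (18, u, 7, m, q), (18, u, 7, v, n), (18, u, 7, x, u), (18, z, 34, m, p), (18, z, 34, m, q), (18, z, 34, v, n), (18, z, 34, x, u)}.
Filtering on E ≠ v leaves {(11, m, 4, a, q), (12, k, 40, c, a), (12, k, 40, n, x), (12, k, 40, r, v), (12, p, 10, c, a), (12, p, 10, n, x), (12, p, 10, r, v), (12, s, 28, c, a), (12, s, 28, n, x), (12, s, 28, r, v), (18, u, 7, m, p), (18, u, 7, m, q), (18, u, 7, x, u), (18, z, 34, m, p), (18, z, 34, m, q), (18, z, 34, x, u)}.
Filtering on E ≠ r leaves {(11, m, 4, a, q), (12, k, 40, c, a), (12, k, 40, n, x), (12, p, 10, c, a), (12, p, 10, n, x), (12, s, 28, c, a), (12, s, 28, n, x), (18, u, 7, m, p), (18, u, 7, m, q), (18, u, 7, x, u), (18, z, 34, m, p), (18, z, 34, m, q), (18, z, 34, x, u)}.
Projecting to C, G: {(a, k), (a, p), (a, s), (p, u), (p, z), (q, m), (q, u), (q, z), (u, u), (u, z), (x, k), (x, p), (x, s)}
Intersection: {(a, k), (a, p), (a, s), (p, u), (p, z), (q, m), (q, u), (q, z), (u, u), (u, z), (x, k), (x, p), (x, s)} with {(a, p), (c, c), (p, p), (q, y), (q, z), (t, d), (x, r), (y, z)} → {(a, p), (q, z)}

{(a, p), (q, z)}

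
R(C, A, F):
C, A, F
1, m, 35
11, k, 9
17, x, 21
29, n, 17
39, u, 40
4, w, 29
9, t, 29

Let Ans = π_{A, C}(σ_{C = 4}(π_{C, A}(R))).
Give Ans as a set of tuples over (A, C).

π[C, A]: project onto (C, A) → {(1, m), (11, k), (17, x), (29, n), (39, u), (4, w), (9, t)}
Filtering on C = 4 leaves {(4, w)}.
π[A, C]: project onto (A, C) → {(w, 4)}

{(w, 4)}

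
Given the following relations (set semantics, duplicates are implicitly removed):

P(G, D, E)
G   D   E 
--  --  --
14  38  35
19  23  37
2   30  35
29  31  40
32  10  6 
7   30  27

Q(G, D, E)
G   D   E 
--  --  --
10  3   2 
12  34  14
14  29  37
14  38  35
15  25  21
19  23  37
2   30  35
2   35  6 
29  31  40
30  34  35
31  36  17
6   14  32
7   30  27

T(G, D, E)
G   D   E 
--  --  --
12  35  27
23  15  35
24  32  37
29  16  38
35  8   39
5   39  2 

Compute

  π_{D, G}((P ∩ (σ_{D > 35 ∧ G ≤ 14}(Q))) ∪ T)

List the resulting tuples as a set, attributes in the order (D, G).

σ[D > 35 ∧ G ≤ 14]: keep tuples satisfying D > 35 ∧ G ≤ 14 → {(14, 38, 35)}
Taking the intersection: {(14, 38, 35)}
Taking the union: {(12, 35, 27), (14, 38, 35), (23, 15, 35), (24, 32, 37), (29, 16, 38), (35, 8, 39), (5, 39, 2)}
Projecting to D, G: {(15, 23), (16, 29), (32, 24), (35, 12), (38, 14), (39, 5), (8, 35)}

{(15, 23), (16, 29), (32, 24), (35, 12), (38, 14), (39, 5), (8, 35)}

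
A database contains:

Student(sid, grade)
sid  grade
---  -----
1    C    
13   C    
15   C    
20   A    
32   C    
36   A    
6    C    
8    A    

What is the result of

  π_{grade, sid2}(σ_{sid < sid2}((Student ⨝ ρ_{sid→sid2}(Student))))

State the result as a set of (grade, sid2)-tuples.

ρ[sid→sid2]: schema becomes (sid2, grade); tuples unchanged.
Student ⋈ ρ_{sid→sid2}(Student) (natural join on grade): {(1, C, 1), (1, C, 13), (1, C, 15), (1, C, 32), (1, C, 6), (13, C, 1), (13, C, 13), (13, C, 15), (13, C, 32), (13, C, 6), (15, C, 1), (15, C, 13), (15, C, 15), (15, C, 32), (15, C, 6), (20, A, 20), (20, A, 36), (20, A, 8), (32, C, 1), (32, C, 13), (32, C, 15), (32, C, 32), (32, C, 6), (36, A, 20), (36, A, 36), (36, A, 8), (6, C, 1), (6, C, 13), (6, C, 15), (6, C, 32), (6, C, 6), (8, A, 20), (8, A, 36), (8, A, 8)}
σ[sid < sid2]: keep tuples satisfying sid < sid2 → {(1, C, 13), (1, C, 15), (1, C, 32), (1, C, 6), (13, C, 15), (13, C, 32), (15, C, 32), (20, A, 36), (6, C, 13), (6, C, 15), (6, C, 32), (8, A, 20), (8, A, 36)}
π_{grade, sid2} gives {(A, 20), (A, 36), (C, 13), (C, 15), (C, 32), (C, 6)} (7 duplicate(s) eliminated).

{(A, 20), (A, 36), (C, 13), (C, 15), (C, 32), (C, 6)}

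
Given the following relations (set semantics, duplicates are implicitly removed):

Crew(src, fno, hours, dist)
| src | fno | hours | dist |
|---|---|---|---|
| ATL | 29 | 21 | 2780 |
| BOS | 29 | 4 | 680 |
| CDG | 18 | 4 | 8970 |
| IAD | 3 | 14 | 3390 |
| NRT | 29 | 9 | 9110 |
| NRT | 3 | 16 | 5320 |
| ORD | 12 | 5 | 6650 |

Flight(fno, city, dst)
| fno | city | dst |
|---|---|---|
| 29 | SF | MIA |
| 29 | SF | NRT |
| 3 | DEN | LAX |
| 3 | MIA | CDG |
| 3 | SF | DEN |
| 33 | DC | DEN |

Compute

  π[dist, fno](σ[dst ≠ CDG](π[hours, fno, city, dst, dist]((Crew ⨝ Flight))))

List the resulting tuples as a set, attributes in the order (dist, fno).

{(2780, 29), (3390, 3), (5320, 3), (680, 29), (9110, 29)}

Joining Crew and Flight on fno yields {(ATL, 29, 21, 2780, SF, MIA), (ATL, 29, 21, 2780, SF, NRT), (BOS, 29, 4, 680, SF, MIA), (BOS, 29, 4, 680, SF, NRT), (IAD, 3, 14, 3390, DEN, LAX), (IAD, 3, 14, 3390, MIA, CDG), (IAD, 3, 14, 3390, SF, DEN), (NRT, 29, 9, 9110, SF, MIA), (NRT, 29, 9, 9110, SF, NRT), (NRT, 3, 16, 5320, DEN, LAX), (NRT, 3, 16, 5320, MIA, CDG), (NRT, 3, 16, 5320, SF, DEN)}.
π_{hours, fno, city, dst, dist} gives {(14, 3, DEN, LAX, 3390), (14, 3, MIA, CDG, 3390), (14, 3, SF, DEN, 3390), (16, 3, DEN, LAX, 5320), (16, 3, MIA, CDG, 5320), (16, 3, SF, DEN, 5320), (21, 29, SF, MIA, 2780), (21, 29, SF, NRT, 2780), (4, 29, SF, MIA, 680), (4, 29, SF, NRT, 680), (9, 29, SF, MIA, 9110), (9, 29, SF, NRT, 9110)}.
σ[dst ≠ CDG]: keep tuples satisfying dst ≠ CDG → {(14, 3, DEN, LAX, 3390), (14, 3, SF, DEN, 3390), (16, 3, DEN, LAX, 5320), (16, 3, SF, DEN, 5320), (21, 29, SF, MIA, 2780), (21, 29, SF, NRT, 2780), (4, 29, SF, MIA, 680), (4, 29, SF, NRT, 680), (9, 29, SF, MIA, 9110), (9, 29, SF, NRT, 9110)}
π_{dist, fno} gives {(2780, 29), (3390, 3), (5320, 3), (680, 29), (9110, 29)} (5 duplicate(s) eliminated).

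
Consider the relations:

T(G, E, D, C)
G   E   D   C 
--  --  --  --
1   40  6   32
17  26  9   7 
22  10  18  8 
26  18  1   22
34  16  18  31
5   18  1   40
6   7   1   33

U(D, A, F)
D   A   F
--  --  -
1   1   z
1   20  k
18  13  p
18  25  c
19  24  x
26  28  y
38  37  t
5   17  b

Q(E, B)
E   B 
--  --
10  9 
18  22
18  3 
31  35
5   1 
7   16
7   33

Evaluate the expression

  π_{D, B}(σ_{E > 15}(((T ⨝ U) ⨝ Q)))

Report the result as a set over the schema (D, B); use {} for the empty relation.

T ⋈ U (natural join on D): {(22, 10, 18, 8, 13, p), (22, 10, 18, 8, 25, c), (26, 18, 1, 22, 1, z), (26, 18, 1, 22, 20, k), (34, 16, 18, 31, 13, p), (34, 16, 18, 31, 25, c), (5, 18, 1, 40, 1, z), (5, 18, 1, 40, 20, k), (6, 7, 1, 33, 1, z), (6, 7, 1, 33, 20, k)}
(T ⨝ U) ⋈ Q (natural join on E): {(22, 10, 18, 8, 13, p, 9), (22, 10, 18, 8, 25, c, 9), (26, 18, 1, 22, 1, z, 22), (26, 18, 1, 22, 1, z, 3), (26, 18, 1, 22, 20, k, 22), (26, 18, 1, 22, 20, k, 3), (5, 18, 1, 40, 1, z, 22), (5, 18, 1, 40, 1, z, 3), (5, 18, 1, 40, 20, k, 22), (5, 18, 1, 40, 20, k, 3), (6, 7, 1, 33, 1, z, 16), (6, 7, 1, 33, 1, z, 33), (6, 7, 1, 33, 20, k, 16), (6, 7, 1, 33, 20, k, 33)}
Apply σ_{E > 15}; surviving tuples: {(26, 18, 1, 22, 1, z, 22), (26, 18, 1, 22, 1, z, 3), (26, 18, 1, 22, 20, k, 22), (26, 18, 1, 22, 20, k, 3), (5, 18, 1, 40, 1, z, 22), (5, 18, 1, 40, 1, z, 3), (5, 18, 1, 40, 20, k, 22), (5, 18, 1, 40, 20, k, 3)}
Projecting to D, B (6 duplicate(s) eliminated): {(1, 22), (1, 3)}

{(1, 22), (1, 3)}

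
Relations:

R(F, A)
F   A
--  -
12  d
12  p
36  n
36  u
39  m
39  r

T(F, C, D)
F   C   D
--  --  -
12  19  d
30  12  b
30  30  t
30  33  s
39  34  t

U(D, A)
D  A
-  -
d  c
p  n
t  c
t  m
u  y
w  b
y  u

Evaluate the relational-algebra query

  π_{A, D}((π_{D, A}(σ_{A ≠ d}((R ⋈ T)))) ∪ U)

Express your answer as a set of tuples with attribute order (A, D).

Natural join on F: {(12, d, 19, d), (12, p, 19, d), (39, m, 34, t), (39, r, 34, t)}
Apply σ_{A ≠ d}; surviving tuples: {(12, p, 19, d), (39, m, 34, t), (39, r, 34, t)}
Keep only column(s) D, A: {(d, p), (t, m), (t, r)}
Taking the union: {(d, c), (d, p), (p, n), (t, c), (t, m), (t, r), (u, y), (w, b), (y, u)}
Keep only column(s) A, D: {(b, w), (c, d), (c, t), (m, t), (n, p), (p, d), (r, t), (u, y), (y, u)}

{(b, w), (c, d), (c, t), (m, t), (n, p), (p, d), (r, t), (u, y), (y, u)}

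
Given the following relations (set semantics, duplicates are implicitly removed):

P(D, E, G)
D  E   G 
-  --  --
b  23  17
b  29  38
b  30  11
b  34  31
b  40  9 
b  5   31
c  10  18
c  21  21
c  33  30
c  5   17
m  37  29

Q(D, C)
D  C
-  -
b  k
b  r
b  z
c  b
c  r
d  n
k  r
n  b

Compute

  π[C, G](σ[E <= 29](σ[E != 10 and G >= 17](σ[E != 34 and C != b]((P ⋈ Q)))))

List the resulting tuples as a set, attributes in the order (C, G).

Natural join on D: {(b, 23, 17, k), (b, 23, 17, r), (b, 23, 17, z), (b, 29, 38, k), (b, 29, 38, r), (b, 29, 38, z), (b, 30, 11, k), (b, 30, 11, r), (b, 30, 11, z), (b, 34, 31, k), (b, 34, 31, r), (b, 34, 31, z), (b, 40, 9, k), (b, 40, 9, r), (b, 40, 9, z), (b, 5, 31, k), (b, 5, 31, r), (b, 5, 31, z), (c, 10, 18, b), (c, 10, 18, r), (c, 21, 21, b), (c, 21, 21, r), (c, 33, 30, b), (c, 33, 30, r), (c, 5, 17, b), (c, 5, 17, r)}
Filtering on E != 34 and C != b leaves {(b, 23, 17, k), (b, 23, 17, r), (b, 23, 17, z), (b, 29, 38, k), (b, 29, 38, r), (b, 29, 38, z), (b, 30, 11, k), (b, 30, 11, r), (b, 30, 11, z), (b, 40, 9, k), (b, 40, 9, r), (b, 40, 9, z), (b, 5, 31, k), (b, 5, 31, r), (b, 5, 31, z), (c, 10, 18, r), (c, 21, 21, r), (c, 33, 30, r), (c, 5, 17, r)}.
Filtering on E != 10 and G >= 17 leaves {(b, 23, 17, k), (b, 23, 17, r), (b, 23, 17, z), (b, 29, 38, k), (b, 29, 38, r), (b, 29, 38, z), (b, 5, 31, k), (b, 5, 31, r), (b, 5, 31, z), (c, 21, 21, r), (c, 33, 30, r), (c, 5, 17, r)}.
Filtering on E <= 29 leaves {(b, 23, 17, k), (b, 23, 17, r), (b, 23, 17, z), (b, 29, 38, k), (b, 29, 38, r), (b, 29, 38, z), (b, 5, 31, k), (b, 5, 31, r), (b, 5, 31, z), (c, 21, 21, r), (c, 5, 17, r)}.
Projecting to C, G (1 duplicate(s) eliminated): {(k, 17), (k, 31), (k, 38), (r, 17), (r, 21), (r, 31), (r, 38), (z, 17), (z, 31), (z, 38)}

{(k, 17), (k, 31), (k, 38), (r, 17), (r, 21), (r, 31), (r, 38), (z, 17), (z, 31), (z, 38)}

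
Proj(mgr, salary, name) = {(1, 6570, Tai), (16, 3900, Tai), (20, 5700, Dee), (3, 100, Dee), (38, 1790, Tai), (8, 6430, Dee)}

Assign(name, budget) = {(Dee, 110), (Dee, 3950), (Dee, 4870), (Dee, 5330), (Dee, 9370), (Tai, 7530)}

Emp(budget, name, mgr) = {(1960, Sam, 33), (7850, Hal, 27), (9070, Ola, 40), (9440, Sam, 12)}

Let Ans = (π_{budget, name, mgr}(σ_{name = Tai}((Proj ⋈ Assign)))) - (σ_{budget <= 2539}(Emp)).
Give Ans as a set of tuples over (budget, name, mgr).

Natural join on name: {(1, 6570, Tai, 7530), (16, 3900, Tai, 7530), (20, 5700, Dee, 110), (20, 5700, Dee, 3950), (20, 5700, Dee, 4870), (20, 5700, Dee, 5330), (20, 5700, Dee, 9370), (3, 100, Dee, 110), (3, 100, Dee, 3950), (3, 100, Dee, 4870), (3, 100, Dee, 5330), (3, 100, Dee, 9370), (38, 1790, Tai, 7530), (8, 6430, Dee, 110), (8, 6430, Dee, 3950), (8, 6430, Dee, 4870), (8, 6430, Dee, 5330), (8, 6430, Dee, 9370)}
Filtering on name = Tai leaves {(1, 6570, Tai, 7530), (16, 3900, Tai, 7530), (38, 1790, Tai, 7530)}.
Keep only column(s) budget, name, mgr: {(7530, Tai, 1), (7530, Tai, 16), (7530, Tai, 38)}
Filtering on budget <= 2539 leaves {(1960, Sam, 33)}.
Difference: {(7530, Tai, 1), (7530, Tai, 16), (7530, Tai, 38)} with {(1960, Sam, 33)} → {(7530, Tai, 1), (7530, Tai, 16), (7530, Tai, 38)}

{(7530, Tai, 1), (7530, Tai, 16), (7530, Tai, 38)}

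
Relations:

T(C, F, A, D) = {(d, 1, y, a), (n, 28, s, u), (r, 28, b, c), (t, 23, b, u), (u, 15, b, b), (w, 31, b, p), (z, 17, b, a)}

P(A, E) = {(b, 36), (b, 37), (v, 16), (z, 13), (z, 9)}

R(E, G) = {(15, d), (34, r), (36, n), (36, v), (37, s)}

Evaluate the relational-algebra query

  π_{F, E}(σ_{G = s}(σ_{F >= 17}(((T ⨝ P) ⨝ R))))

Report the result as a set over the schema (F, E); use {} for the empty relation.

T ⋈ P (natural join on A): {(r, 28, b, c, 36), (r, 28, b, c, 37), (t, 23, b, u, 36), (t, 23, b, u, 37), (u, 15, b, b, 36), (u, 15, b, b, 37), (w, 31, b, p, 36), (w, 31, b, p, 37), (z, 17, b, a, 36), (z, 17, b, a, 37)}
(T ⨝ P) ⋈ R (natural join on E): {(r, 28, b, c, 36, n), (r, 28, b, c, 36, v), (r, 28, b, c, 37, s), (t, 23, b, u, 36, n), (t, 23, b, u, 36, v), (t, 23, b, u, 37, s), (u, 15, b, b, 36, n), (u, 15, b, b, 36, v), (u, 15, b, b, 37, s), (w, 31, b, p, 36, n), (w, 31, b, p, 36, v), (w, 31, b, p, 37, s), (z, 17, b, a, 36, n), (z, 17, b, a, 36, v), (z, 17, b, a, 37, s)}
Apply σ_{F >= 17}; surviving tuples: {(r, 28, b, c, 36, n), (r, 28, b, c, 36, v), (r, 28, b, c, 37, s), (t, 23, b, u, 36, n), (t, 23, b, u, 36, v), (t, 23, b, u, 37, s), (w, 31, b, p, 36, n), (w, 31, b, p, 36, v), (w, 31, b, p, 37, s), (z, 17, b, a, 36, n), (z, 17, b, a, 36, v), (z, 17, b, a, 37, s)}
Apply σ_{G = s}; surviving tuples: {(r, 28, b, c, 37, s), (t, 23, b, u, 37, s), (w, 31, b, p, 37, s), (z, 17, b, a, 37, s)}
Projecting to F, E: {(17, 37), (23, 37), (28, 37), (31, 37)}

{(17, 37), (23, 37), (28, 37), (31, 37)}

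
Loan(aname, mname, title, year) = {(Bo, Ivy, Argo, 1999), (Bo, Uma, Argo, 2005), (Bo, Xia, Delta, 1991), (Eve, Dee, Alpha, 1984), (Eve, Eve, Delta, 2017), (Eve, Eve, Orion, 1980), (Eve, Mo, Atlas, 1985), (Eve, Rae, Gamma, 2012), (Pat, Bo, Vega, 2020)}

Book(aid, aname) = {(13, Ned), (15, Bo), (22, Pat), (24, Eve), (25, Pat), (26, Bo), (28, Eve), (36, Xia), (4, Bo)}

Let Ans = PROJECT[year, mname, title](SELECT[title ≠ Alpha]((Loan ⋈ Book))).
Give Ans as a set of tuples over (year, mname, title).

Natural join on aname: {(Bo, Ivy, Argo, 1999, 15), (Bo, Ivy, Argo, 1999, 26), (Bo, Ivy, Argo, 1999, 4), (Bo, Uma, Argo, 2005, 15), (Bo, Uma, Argo, 2005, 26), (Bo, Uma, Argo, 2005, 4), (Bo, Xia, Delta, 1991, 15), (Bo, Xia, Delta, 1991, 26), (Bo, Xia, Delta, 1991, 4), (Eve, Dee, Alpha, 1984, 24), (Eve, Dee, Alpha, 1984, 28), (Eve, Eve, Delta, 2017, 24), (Eve, Eve, Delta, 2017, 28), (Eve, Eve, Orion, 1980, 24), (Eve, Eve, Orion, 1980, 28), (Eve, Mo, Atlas, 1985, 24), (Eve, Mo, Atlas, 1985, 28), (Eve, Rae, Gamma, 2012, 24), (Eve, Rae, Gamma, 2012, 28), (Pat, Bo, Vega, 2020, 22), (Pat, Bo, Vega, 2020, 25)}
Filtering on title ≠ Alpha leaves {(Bo, Ivy, Argo, 1999, 15), (Bo, Ivy, Argo, 1999, 26), (Bo, Ivy, Argo, 1999, 4), (Bo, Uma, Argo, 2005, 15), (Bo, Uma, Argo, 2005, 26), (Bo, Uma, Argo, 2005, 4), (Bo, Xia, Delta, 1991, 15), (Bo, Xia, Delta, 1991, 26), (Bo, Xia, Delta, 1991, 4), (Eve, Eve, Delta, 2017, 24), (Eve, Eve, Delta, 2017, 28), (Eve, Eve, Orion, 1980, 24), (Eve, Eve, Orion, 1980, 28), (Eve, Mo, Atlas, 1985, 24), (Eve, Mo, Atlas, 1985, 28), (Eve, Rae, Gamma, 2012, 24), (Eve, Rae, Gamma, 2012, 28), (Pat, Bo, Vega, 2020, 22), (Pat, Bo, Vega, 2020, 25)}.
π_{year, mname, title} gives {(1980, Eve, Orion), (1985, Mo, Atlas), (1991, Xia, Delta), (1999, Ivy, Argo), (2005, Uma, Argo), (2012, Rae, Gamma), (2017, Eve, Delta), (2020, Bo, Vega)} (11 duplicate(s) eliminated).

{(1980, Eve, Orion), (1985, Mo, Atlas), (1991, Xia, Delta), (1999, Ivy, Argo), (2005, Uma, Argo), (2012, Rae, Gamma), (2017, Eve, Delta), (2020, Bo, Vega)}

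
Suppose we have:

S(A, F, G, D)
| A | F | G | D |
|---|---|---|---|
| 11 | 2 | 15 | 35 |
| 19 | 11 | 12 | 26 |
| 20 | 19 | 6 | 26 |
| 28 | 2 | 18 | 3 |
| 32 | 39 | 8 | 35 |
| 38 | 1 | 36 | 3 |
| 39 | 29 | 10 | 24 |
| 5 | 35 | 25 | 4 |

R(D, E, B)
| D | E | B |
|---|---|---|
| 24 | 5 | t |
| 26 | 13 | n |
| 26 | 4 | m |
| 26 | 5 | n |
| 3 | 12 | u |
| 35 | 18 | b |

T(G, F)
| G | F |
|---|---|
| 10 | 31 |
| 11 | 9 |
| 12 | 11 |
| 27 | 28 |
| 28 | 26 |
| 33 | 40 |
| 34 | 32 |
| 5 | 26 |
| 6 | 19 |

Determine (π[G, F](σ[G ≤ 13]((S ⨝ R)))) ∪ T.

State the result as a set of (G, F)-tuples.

{(10, 29), (10, 31), (11, 9), (12, 11), (27, 28), (28, 26), (33, 40), (34, 32), (5, 26), (6, 19), (8, 39)}

Natural join on D: {(11, 2, 15, 35, 18, b), (19, 11, 12, 26, 13, n), (19, 11, 12, 26, 4, m), (19, 11, 12, 26, 5, n), (20, 19, 6, 26, 13, n), (20, 19, 6, 26, 4, m), (20, 19, 6, 26, 5, n), (28, 2, 18, 3, 12, u), (32, 39, 8, 35, 18, b), (38, 1, 36, 3, 12, u), (39, 29, 10, 24, 5, t)}
Apply σ_{G ≤ 13}; surviving tuples: {(19, 11, 12, 26, 13, n), (19, 11, 12, 26, 4, m), (19, 11, 12, 26, 5, n), (20, 19, 6, 26, 13, n), (20, 19, 6, 26, 4, m), (20, 19, 6, 26, 5, n), (32, 39, 8, 35, 18, b), (39, 29, 10, 24, 5, t)}
π_{G, F} gives {(10, 29), (12, 11), (6, 19), (8, 39)} (4 duplicate(s) eliminated).
Union: {(10, 29), (12, 11), (6, 19), (8, 39)} with {(10, 31), (11, 9), (12, 11), (27, 28), (28, 26), (33, 40), (34, 32), (5, 26), (6, 19)} → {(10, 29), (10, 31), (11, 9), (12, 11), (27, 28), (28, 26), (33, 40), (34, 32), (5, 26), (6, 19), (8, 39)}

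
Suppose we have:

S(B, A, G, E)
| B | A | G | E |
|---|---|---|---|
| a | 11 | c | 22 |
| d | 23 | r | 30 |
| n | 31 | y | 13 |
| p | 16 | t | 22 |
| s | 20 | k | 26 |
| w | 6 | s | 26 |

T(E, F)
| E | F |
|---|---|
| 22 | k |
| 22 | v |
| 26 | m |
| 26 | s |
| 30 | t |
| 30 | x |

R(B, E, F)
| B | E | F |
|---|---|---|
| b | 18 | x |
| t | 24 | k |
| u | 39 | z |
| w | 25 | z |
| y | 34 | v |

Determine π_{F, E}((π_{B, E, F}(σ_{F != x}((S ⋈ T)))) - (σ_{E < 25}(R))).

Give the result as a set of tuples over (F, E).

Natural join on E: {(a, 11, c, 22, k), (a, 11, c, 22, v), (d, 23, r, 30, t), (d, 23, r, 30, x), (p, 16, t, 22, k), (p, 16, t, 22, v), (s, 20, k, 26, m), (s, 20, k, 26, s), (w, 6, s, 26, m), (w, 6, s, 26, s)}
σ[F != x]: keep tuples satisfying F != x → {(a, 11, c, 22, k), (a, 11, c, 22, v), (d, 23, r, 30, t), (p, 16, t, 22, k), (p, 16, t, 22, v), (s, 20, k, 26, m), (s, 20, k, 26, s), (w, 6, s, 26, m), (w, 6, s, 26, s)}
π_{B, E, F} gives {(a, 22, k), (a, 22, v), (d, 30, t), (p, 22, k), (p, 22, v), (s, 26, m), (s, 26, s), (w, 26, m), (w, 26, s)}.
σ[E < 25]: keep tuples satisfying E < 25 → {(b, 18, x), (t, 24, k)}
Taking the difference: {(a, 22, k), (a, 22, v), (d, 30, t), (p, 22, k), (p, 22, v), (s, 26, m), (s, 26, s), (w, 26, m), (w, 26, s)}
π_{F, E} gives {(k, 22), (m, 26), (s, 26), (t, 30), (v, 22)} (4 duplicate(s) eliminated).

{(k, 22), (m, 26), (s, 26), (t, 30), (v, 22)}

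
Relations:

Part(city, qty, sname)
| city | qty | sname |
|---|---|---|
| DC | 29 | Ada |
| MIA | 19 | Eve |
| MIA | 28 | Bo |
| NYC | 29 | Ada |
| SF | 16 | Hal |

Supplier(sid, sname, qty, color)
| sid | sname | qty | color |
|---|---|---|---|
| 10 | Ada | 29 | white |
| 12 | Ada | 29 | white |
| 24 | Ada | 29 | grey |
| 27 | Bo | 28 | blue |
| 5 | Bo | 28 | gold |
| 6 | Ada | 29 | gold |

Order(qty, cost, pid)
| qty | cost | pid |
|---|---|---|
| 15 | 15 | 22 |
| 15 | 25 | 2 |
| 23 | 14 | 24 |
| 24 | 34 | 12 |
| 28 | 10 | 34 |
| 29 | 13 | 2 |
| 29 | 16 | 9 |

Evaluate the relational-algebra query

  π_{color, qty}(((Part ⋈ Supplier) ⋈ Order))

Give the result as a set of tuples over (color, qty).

Part ⋈ Supplier (natural join on qty, sname): {(DC, 29, Ada, 10, white), (DC, 29, Ada, 12, white), (DC, 29, Ada, 24, grey), (DC, 29, Ada, 6, gold), (MIA, 28, Bo, 27, blue), (MIA, 28, Bo, 5, gold), (NYC, 29, Ada, 10, white), (NYC, 29, Ada, 12, white), (NYC, 29, Ada, 24, grey), (NYC, 29, Ada, 6, gold)}
(Part ⋈ Supplier) ⋈ Order (natural join on qty): {(DC, 29, Ada, 10, white, 13, 2), (DC, 29, Ada, 10, white, 16, 9), (DC, 29, Ada, 12, white, 13, 2), (DC, 29, Ada, 12, white, 16, 9), (DC, 29, Ada, 24, grey, 13, 2), (DC, 29, Ada, 24, grey, 16, 9), (DC, 29, Ada, 6, gold, 13, 2), (DC, 29, Ada, 6, gold, 16, 9), (MIA, 28, Bo, 27, blue, 10, 34), (MIA, 28, Bo, 5, gold, 10, 34), (NYC, 29, Ada, 10, white, 13, 2), (NYC, 29, Ada, 10, white, 16, 9), (NYC, 29, Ada, 12, white, 13, 2), (NYC, 29, Ada, 12, white, 16, 9), (NYC, 29, Ada, 24, grey, 13, 2), (NYC, 29, Ada, 24, grey, 16, 9), (NYC, 29, Ada, 6, gold, 13, 2), (NYC, 29, Ada, 6, gold, 16, 9)}
π_{color, qty} gives {(blue, 28), (gold, 28), (gold, 29), (grey, 29), (white, 29)} (13 duplicate(s) eliminated).

{(blue, 28), (gold, 28), (gold, 29), (grey, 29), (white, 29)}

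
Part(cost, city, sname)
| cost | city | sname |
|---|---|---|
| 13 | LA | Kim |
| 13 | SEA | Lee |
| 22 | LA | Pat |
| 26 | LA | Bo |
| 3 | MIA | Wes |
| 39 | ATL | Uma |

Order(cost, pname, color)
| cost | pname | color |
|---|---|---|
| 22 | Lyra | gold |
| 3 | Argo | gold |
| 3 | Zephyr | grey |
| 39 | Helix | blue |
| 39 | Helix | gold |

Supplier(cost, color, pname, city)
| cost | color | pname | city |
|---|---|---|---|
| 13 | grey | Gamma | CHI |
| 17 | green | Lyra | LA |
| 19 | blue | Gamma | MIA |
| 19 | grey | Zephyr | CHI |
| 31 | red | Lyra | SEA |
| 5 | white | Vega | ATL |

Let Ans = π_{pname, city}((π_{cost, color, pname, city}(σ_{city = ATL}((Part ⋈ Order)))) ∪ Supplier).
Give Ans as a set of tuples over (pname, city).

{(Gamma, CHI), (Gamma, MIA), (Helix, ATL), (Lyra, LA), (Lyra, SEA), (Vega, ATL), (Zephyr, CHI)}

Joining Part and Order on cost yields {(22, LA, Pat, Lyra, gold), (3, MIA, Wes, Argo, gold), (3, MIA, Wes, Zephyr, grey), (39, ATL, Uma, Helix, blue), (39, ATL, Uma, Helix, gold)}.
Apply σ_{city = ATL}; surviving tuples: {(39, ATL, Uma, Helix, blue), (39, ATL, Uma, Helix, gold)}
Keep only column(s) cost, color, pname, city: {(39, blue, Helix, ATL), (39, gold, Helix, ATL)}
Union: {(39, blue, Helix, ATL), (39, gold, Helix, ATL)} with {(13, grey, Gamma, CHI), (17, green, Lyra, LA), (19, blue, Gamma, MIA), (19, grey, Zephyr, CHI), (31, red, Lyra, SEA), (5, white, Vega, ATL)} → {(13, grey, Gamma, CHI), (17, green, Lyra, LA), (19, blue, Gamma, MIA), (19, grey, Zephyr, CHI), (31, red, Lyra, SEA), (39, blue, Helix, ATL), (39, gold, Helix, ATL), (5, white, Vega, ATL)}
Keep only column(s) pname, city (1 duplicate(s) eliminated): {(Gamma, CHI), (Gamma, MIA), (Helix, ATL), (Lyra, LA), (Lyra, SEA), (Vega, ATL), (Zephyr, CHI)}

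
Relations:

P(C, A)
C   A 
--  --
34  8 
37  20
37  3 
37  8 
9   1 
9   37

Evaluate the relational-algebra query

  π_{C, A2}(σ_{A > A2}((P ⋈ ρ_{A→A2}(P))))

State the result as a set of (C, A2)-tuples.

ρ[A→A2]: schema becomes (C, A2); tuples unchanged.
Joining P and ρ_{A→A2}(P) on C yields {(34, 8, 8), (37, 20, 20), (37, 20, 3), (37, 20, 8), (37, 3, 20), (37, 3, 3), (37, 3, 8), (37, 8, 20), (37, 8, 3), (37, 8, 8), (9, 1, 1), (9, 1, 37), (9, 37, 1), (9, 37, 37)}.
Apply σ_{A > A2}; surviving tuples: {(37, 20, 3), (37, 20, 8), (37, 8, 3), (9, 37, 1)}
π_{C, A2} gives {(37, 3), (37, 8), (9, 1)} (1 duplicate(s) eliminated).

{(37, 3), (37, 8), (9, 1)}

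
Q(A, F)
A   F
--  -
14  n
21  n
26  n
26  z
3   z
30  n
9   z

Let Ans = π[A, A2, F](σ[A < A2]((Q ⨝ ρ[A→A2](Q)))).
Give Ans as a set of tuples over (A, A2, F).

ρ[A→A2]: schema becomes (A2, F); tuples unchanged.
Natural join on F: {(14, n, 14), (14, n, 21), (14, n, 26), (14, n, 30), (21, n, 14), (21, n, 21), (21, n, 26), (21, n, 30), (26, n, 14), (26, n, 21), (26, n, 26), (26, n, 30), (26, z, 26), (26, z, 3), (26, z, 9), (3, z, 26), (3, z, 3), (3, z, 9), (30, n, 14), (30, n, 21), (30, n, 26), (30, n, 30), (9, z, 26), (9, z, 3), (9, z, 9)}
σ[A < A2]: keep tuples satisfying A < A2 → {(14, n, 21), (14, n, 26), (14, n, 30), (21, n, 26), (21, n, 30), (26, n, 30), (3, z, 26), (3, z, 9), (9, z, 26)}
Keep only column(s) A, A2, F: {(14, 21, n), (14, 26, n), (14, 30, n), (21, 26, n), (21, 30, n), (26, 30, n), (3, 26, z), (3, 9, z), (9, 26, z)}

{(14, 21, n), (14, 26, n), (14, 30, n), (21, 26, n), (21, 30, n), (26, 30, n), (3, 26, z), (3, 9, z), (9, 26, z)}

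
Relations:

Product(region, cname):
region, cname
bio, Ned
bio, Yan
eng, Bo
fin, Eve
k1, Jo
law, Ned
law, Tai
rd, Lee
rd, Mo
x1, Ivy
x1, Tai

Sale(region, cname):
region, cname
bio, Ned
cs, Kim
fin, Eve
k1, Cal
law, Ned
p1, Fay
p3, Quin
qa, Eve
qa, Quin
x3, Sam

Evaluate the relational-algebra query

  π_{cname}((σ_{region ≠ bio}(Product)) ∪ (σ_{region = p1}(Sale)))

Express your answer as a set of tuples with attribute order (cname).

{Bo, Eve, Fay, Ivy, Jo, Lee, Mo, Ned, Tai}

Filtering on region ≠ bio leaves {(eng, Bo), (fin, Eve), (k1, Jo), (law, Ned), (law, Tai), (rd, Lee), (rd, Mo), (x1, Ivy), (x1, Tai)}.
Filtering on region = p1 leaves {(p1, Fay)}.
Set union of the two operands is {(eng, Bo), (fin, Eve), (k1, Jo), (law, Ned), (law, Tai), (p1, Fay), (rd, Lee), (rd, Mo), (x1, Ivy), (x1, Tai)}.
Projecting to cname (1 duplicate(s) eliminated): {Bo, Eve, Fay, Ivy, Jo, Lee, Mo, Ned, Tai}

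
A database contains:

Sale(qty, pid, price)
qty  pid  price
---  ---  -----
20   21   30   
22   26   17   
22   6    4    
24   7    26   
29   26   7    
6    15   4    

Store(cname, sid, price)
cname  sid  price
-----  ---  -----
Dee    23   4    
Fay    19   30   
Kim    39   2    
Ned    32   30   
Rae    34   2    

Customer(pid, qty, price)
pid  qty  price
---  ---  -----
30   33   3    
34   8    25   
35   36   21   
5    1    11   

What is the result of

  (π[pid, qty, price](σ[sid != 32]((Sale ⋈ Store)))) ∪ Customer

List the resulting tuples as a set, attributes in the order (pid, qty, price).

{(15, 6, 4), (21, 20, 30), (30, 33, 3), (34, 8, 25), (35, 36, 21), (5, 1, 11), (6, 22, 4)}

Joining Sale and Store on price yields {(20, 21, 30, Fay, 19), (20, 21, 30, Ned, 32), (22, 6, 4, Dee, 23), (6, 15, 4, Dee, 23)}.
Filtering on sid != 32 leaves {(20, 21, 30, Fay, 19), (22, 6, 4, Dee, 23), (6, 15, 4, Dee, 23)}.
Projecting to pid, qty, price: {(15, 6, 4), (21, 20, 30), (6, 22, 4)}
Union: {(15, 6, 4), (21, 20, 30), (6, 22, 4)} with {(30, 33, 3), (34, 8, 25), (35, 36, 21), (5, 1, 11)} → {(15, 6, 4), (21, 20, 30), (30, 33, 3), (34, 8, 25), (35, 36, 21), (5, 1, 11), (6, 22, 4)}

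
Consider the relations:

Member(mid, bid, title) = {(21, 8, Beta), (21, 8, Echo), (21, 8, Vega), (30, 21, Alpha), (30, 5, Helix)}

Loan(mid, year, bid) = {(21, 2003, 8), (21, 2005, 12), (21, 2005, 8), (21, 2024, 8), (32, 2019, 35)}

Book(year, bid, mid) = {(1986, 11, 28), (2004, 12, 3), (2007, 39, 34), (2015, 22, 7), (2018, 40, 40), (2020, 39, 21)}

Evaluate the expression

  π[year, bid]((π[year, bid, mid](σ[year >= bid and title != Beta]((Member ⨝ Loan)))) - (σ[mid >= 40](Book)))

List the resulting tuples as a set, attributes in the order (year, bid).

{(2003, 8), (2005, 8), (2024, 8)}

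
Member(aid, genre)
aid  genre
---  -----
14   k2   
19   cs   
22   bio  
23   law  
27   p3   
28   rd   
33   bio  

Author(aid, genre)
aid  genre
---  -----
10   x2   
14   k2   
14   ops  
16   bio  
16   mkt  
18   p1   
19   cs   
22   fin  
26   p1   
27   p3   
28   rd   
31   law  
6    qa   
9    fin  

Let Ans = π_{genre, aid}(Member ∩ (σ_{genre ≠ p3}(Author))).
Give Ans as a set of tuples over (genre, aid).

{(cs, 19), (k2, 14), (rd, 28)}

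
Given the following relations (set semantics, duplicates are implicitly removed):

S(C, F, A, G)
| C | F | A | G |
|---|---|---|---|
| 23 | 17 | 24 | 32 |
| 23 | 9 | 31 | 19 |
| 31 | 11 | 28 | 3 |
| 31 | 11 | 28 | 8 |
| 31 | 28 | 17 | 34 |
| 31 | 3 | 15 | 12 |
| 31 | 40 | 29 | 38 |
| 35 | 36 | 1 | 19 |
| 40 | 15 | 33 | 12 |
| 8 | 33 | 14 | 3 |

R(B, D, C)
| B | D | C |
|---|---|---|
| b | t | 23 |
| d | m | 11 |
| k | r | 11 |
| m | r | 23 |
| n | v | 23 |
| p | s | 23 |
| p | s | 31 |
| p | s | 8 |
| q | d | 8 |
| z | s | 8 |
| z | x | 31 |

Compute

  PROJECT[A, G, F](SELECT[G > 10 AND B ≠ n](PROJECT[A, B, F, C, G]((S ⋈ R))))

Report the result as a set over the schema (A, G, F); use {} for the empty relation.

Natural join on C: {(23, 17, 24, 32, b, t), (23, 17, 24, 32, m, r), (23, 17, 24, 32, n, v), (23, 17, 24, 32, p, s), (23, 9, 31, 19, b, t), (23, 9, 31, 19, m, r), (23, 9, 31, 19, n, v), (23, 9, 31, 19, p, s), (31, 11, 28, 3, p, s), (31, 11, 28, 3, z, x), (31, 11, 28, 8, p, s), (31, 11, 28, 8, z, x), (31, 28, 17, 34, p, s), (31, 28, 17, 34, z, x), (31, 3, 15, 12, p, s), (31, 3, 15, 12, z, x), (31, 40, 29, 38, p, s), (31, 40, 29, 38, z, x), (8, 33, 14, 3, p, s), (8, 33, 14, 3, q, d), (8, 33, 14, 3, z, s)}
π_{A, B, F, C, G} gives {(14, p, 33, 8, 3), (14, q, 33, 8, 3), (14, z, 33, 8, 3), (15, p, 3, 31, 12), (15, z, 3, 31, 12), (17, p, 28, 31, 34), (17, z, 28, 31, 34), (24, b, 17, 23, 32), (24, m, 17, 23, 32), (24, n, 17, 23, 32), (24, p, 17, 23, 32), (28, p, 11, 31, 3), (28, p, 11, 31, 8), (28, z, 11, 31, 3), (28, z, 11, 31, 8), (29, p, 40, 31, 38), (29, z, 40, 31, 38), (31, b, 9, 23, 19), (31, m, 9, 23, 19), (31, n, 9, 23, 19), (31, p, 9, 23, 19)}.
Filtering on G > 10 AND B ≠ n leaves {(15, p, 3, 31, 12), (15, z, 3, 31, 12), (17, p, 28, 31, 34), (17, z, 28, 31, 34), (24, b, 17, 23, 32), (24, m, 17, 23, 32), (24, p, 17, 23, 32), (29, p, 40, 31, 38), (29, z, 40, 31, 38), (31, b, 9, 23, 19), (31, m, 9, 23, 19), (31, p, 9, 23, 19)}.
π_{A, G, F} gives {(15, 12, 3), (17, 34, 28), (24, 32, 17), (29, 38, 40), (31, 19, 9)} (7 duplicate(s) eliminated).

{(15, 12, 3), (17, 34, 28), (24, 32, 17), (29, 38, 40), (31, 19, 9)}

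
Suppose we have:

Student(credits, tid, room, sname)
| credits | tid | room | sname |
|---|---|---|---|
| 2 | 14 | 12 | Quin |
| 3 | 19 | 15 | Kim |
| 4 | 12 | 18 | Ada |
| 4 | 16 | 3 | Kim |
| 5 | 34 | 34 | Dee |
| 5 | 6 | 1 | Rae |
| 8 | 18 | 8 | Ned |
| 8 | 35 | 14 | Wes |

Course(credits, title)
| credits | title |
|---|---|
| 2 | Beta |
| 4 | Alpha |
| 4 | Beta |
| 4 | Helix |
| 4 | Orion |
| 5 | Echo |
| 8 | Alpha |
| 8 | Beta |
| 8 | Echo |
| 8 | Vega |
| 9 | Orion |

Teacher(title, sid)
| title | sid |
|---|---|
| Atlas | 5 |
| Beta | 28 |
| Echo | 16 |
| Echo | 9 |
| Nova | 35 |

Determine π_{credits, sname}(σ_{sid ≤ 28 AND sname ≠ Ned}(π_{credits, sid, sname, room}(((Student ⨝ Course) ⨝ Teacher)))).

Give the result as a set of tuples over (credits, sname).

{(2, Quin), (4, Ada), (4, Kim), (5, Dee), (5, Rae), (8, Wes)}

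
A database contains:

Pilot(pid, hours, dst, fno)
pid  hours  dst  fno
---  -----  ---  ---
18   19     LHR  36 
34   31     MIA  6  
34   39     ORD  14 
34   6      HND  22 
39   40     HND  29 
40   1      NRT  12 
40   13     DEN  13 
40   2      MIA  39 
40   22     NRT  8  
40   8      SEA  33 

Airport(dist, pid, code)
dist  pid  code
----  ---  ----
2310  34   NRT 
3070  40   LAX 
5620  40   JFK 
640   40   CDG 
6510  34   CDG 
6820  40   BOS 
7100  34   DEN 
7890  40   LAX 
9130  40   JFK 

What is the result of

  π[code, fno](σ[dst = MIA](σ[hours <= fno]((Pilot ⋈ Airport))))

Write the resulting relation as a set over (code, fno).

{(BOS, 39), (CDG, 39), (JFK, 39), (LAX, 39)}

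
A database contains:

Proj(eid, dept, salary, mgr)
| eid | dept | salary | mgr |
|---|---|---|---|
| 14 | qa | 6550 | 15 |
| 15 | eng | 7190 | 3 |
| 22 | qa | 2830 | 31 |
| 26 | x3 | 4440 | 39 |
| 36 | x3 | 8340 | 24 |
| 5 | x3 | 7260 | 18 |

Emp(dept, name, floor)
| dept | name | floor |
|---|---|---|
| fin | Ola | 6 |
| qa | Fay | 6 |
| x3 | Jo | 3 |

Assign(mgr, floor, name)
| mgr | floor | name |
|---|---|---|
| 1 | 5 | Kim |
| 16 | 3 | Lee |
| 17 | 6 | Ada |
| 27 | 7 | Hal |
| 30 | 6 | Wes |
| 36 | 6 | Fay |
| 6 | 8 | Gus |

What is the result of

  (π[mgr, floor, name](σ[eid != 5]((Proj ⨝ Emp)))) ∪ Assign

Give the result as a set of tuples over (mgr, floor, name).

Proj ⋈ Emp (natural join on dept): {(14, qa, 6550, 15, Fay, 6), (22, qa, 2830, 31, Fay, 6), (26, x3, 4440, 39, Jo, 3), (36, x3, 8340, 24, Jo, 3), (5, x3, 7260, 18, Jo, 3)}
Selection eid != 5: {(14, qa, 6550, 15, Fay, 6), (22, qa, 2830, 31, Fay, 6), (26, x3, 4440, 39, Jo, 3), (36, x3, 8340, 24, Jo, 3)}
Projecting to mgr, floor, name: {(15, 6, Fay), (24, 3, Jo), (31, 6, Fay), (39, 3, Jo)}
Union: {(15, 6, Fay), (24, 3, Jo), (31, 6, Fay), (39, 3, Jo)} with {(1, 5, Kim), (16, 3, Lee), (17, 6, Ada), (27, 7, Hal), (30, 6, Wes), (36, 6, Fay), (6, 8, Gus)} → {(1, 5, Kim), (15, 6, Fay), (16, 3, Lee), (17, 6, Ada), (24, 3, Jo), (27, 7, Hal), (30, 6, Wes), (31, 6, Fay), (36, 6, Fay), (39, 3, Jo), (6, 8, Gus)}

{(1, 5, Kim), (15, 6, Fay), (16, 3, Lee), (17, 6, Ada), (24, 3, Jo), (27, 7, Hal), (30, 6, Wes), (31, 6, Fay), (36, 6, Fay), (39, 3, Jo), (6, 8, Gus)}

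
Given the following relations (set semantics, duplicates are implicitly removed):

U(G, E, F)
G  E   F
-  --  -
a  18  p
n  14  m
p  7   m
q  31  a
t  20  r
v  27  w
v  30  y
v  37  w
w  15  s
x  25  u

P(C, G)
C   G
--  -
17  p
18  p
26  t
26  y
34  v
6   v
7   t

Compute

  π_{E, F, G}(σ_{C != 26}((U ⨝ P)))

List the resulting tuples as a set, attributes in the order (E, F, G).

{(20, r, t), (27, w, v), (30, y, v), (37, w, v), (7, m, p)}

Natural join on G: {(p, 7, m, 17), (p, 7, m, 18), (t, 20, r, 26), (t, 20, r, 7), (v, 27, w, 34), (v, 27, w, 6), (v, 30, y, 34), (v, 30, y, 6), (v, 37, w, 34), (v, 37, w, 6)}
σ[C != 26]: keep tuples satisfying C != 26 → {(p, 7, m, 17), (p, 7, m, 18), (t, 20, r, 7), (v, 27, w, 34), (v, 27, w, 6), (v, 30, y, 34), (v, 30, y, 6), (v, 37, w, 34), (v, 37, w, 6)}
Keep only column(s) E, F, G (4 duplicate(s) eliminated): {(20, r, t), (27, w, v), (30, y, v), (37, w, v), (7, m, p)}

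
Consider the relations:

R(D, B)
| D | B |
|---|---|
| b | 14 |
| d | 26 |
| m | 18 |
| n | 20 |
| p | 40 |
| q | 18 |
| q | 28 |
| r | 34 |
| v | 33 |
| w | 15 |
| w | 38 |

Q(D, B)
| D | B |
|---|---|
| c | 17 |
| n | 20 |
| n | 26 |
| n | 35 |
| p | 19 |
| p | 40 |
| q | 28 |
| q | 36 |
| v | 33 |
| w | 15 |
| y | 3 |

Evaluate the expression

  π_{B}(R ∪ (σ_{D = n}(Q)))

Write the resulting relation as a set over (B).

{14, 15, 18, 20, 26, 28, 33, 34, 35, 38, 40}

Selection D = n: {(n, 20), (n, 26), (n, 35)}
Set union of the two operands is {(b, 14), (d, 26), (m, 18), (n, 20), (n, 26), (n, 35), (p, 40), (q, 18), (q, 28), (r, 34), (v, 33), (w, 15), (w, 38)}.
π_{B} gives {14, 15, 18, 20, 26, 28, 33, 34, 35, 38, 40} (2 duplicate(s) eliminated).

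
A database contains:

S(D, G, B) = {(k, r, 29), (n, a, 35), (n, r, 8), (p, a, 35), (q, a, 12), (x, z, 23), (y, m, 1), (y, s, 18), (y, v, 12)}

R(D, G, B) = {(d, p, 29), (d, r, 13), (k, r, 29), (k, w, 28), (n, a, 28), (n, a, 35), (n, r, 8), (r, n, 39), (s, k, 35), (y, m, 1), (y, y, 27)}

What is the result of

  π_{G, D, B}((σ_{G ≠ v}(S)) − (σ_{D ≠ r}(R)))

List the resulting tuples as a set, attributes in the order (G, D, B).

Apply σ_{G ≠ v}; surviving tuples: {(k, r, 29), (n, a, 35), (n, r, 8), (p, a, 35), (q, a, 12), (x, z, 23), (y, m, 1), (y, s, 18)}
Apply σ_{D ≠ r}; surviving tuples: {(d, p, 29), (d, r, 13), (k, r, 29), (k, w, 28), (n, a, 28), (n, a, 35), (n, r, 8), (s, k, 35), (y, m, 1), (y, y, 27)}
Difference: {(k, r, 29), (n, a, 35), (n, r, 8), (p, a, 35), (q, a, 12), (x, z, 23), (y, m, 1), (y, s, 18)} with {(d, p, 29), (d, r, 13), (k, r, 29), (k, w, 28), (n, a, 28), (n, a, 35), (n, r, 8), (s, k, 35), (y, m, 1), (y, y, 27)} → {(p, a, 35), (q, a, 12), (x, z, 23), (y, s, 18)}
π[G, D, B]: project onto (G, D, B) → {(a, p, 35), (a, q, 12), (s, y, 18), (z, x, 23)}

{(a, p, 35), (a, q, 12), (s, y, 18), (z, x, 23)}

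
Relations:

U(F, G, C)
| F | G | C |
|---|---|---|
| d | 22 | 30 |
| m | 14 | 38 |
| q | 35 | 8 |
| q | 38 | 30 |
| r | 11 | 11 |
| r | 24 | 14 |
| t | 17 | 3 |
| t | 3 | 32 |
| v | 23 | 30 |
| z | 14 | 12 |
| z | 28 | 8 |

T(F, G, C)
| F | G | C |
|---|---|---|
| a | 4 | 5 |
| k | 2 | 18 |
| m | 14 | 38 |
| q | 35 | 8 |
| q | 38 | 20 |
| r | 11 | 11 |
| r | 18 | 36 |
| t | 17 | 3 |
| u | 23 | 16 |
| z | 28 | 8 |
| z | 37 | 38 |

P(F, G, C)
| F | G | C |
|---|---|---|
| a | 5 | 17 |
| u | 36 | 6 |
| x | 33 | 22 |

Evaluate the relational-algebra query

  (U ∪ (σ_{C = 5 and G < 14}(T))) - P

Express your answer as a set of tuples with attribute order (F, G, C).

σ[C = 5 and G < 14]: keep tuples satisfying C = 5 and G < 14 → {(a, 4, 5)}
Union: {(d, 22, 30), (m, 14, 38), (q, 35, 8), (q, 38, 30), (r, 11, 11), (r, 24, 14), (t, 17, 3), (t, 3, 32), (v, 23, 30), (z, 14, 12), (z, 28, 8)} with {(a, 4, 5)} → {(a, 4, 5), (d, 22, 30), (m, 14, 38), (q, 35, 8), (q, 38, 30), (r, 11, 11), (r, 24, 14), (t, 17, 3), (t, 3, 32), (v, 23, 30), (z, 14, 12), (z, 28, 8)}
Difference: {(a, 4, 5), (d, 22, 30), (m, 14, 38), (q, 35, 8), (q, 38, 30), (r, 11, 11), (r, 24, 14), (t, 17, 3), (t, 3, 32), (v, 23, 30), (z, 14, 12), (z, 28, 8)} with {(a, 5, 17), (u, 36, 6), (x, 33, 22)} → {(a, 4, 5), (d, 22, 30), (m, 14, 38), (q, 35, 8), (q, 38, 30), (r, 11, 11), (r, 24, 14), (t, 17, 3), (t, 3, 32), (v, 23, 30), (z, 14, 12), (z, 28, 8)}

{(a, 4, 5), (d, 22, 30), (m, 14, 38), (q, 35, 8), (q, 38, 30), (r, 11, 11), (r, 24, 14), (t, 17, 3), (t, 3, 32), (v, 23, 30), (z, 14, 12), (z, 28, 8)}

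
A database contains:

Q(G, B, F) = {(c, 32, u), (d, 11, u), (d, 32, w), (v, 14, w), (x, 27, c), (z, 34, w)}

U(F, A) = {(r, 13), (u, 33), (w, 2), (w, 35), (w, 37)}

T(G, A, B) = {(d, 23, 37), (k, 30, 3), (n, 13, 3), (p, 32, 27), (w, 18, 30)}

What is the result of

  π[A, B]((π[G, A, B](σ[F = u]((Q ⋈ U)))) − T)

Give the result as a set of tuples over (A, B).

Joining Q and U on F yields {(c, 32, u, 33), (d, 11, u, 33), (d, 32, w, 2), (d, 32, w, 35), (d, 32, w, 37), (v, 14, w, 2), (v, 14, w, 35), (v, 14, w, 37), (z, 34, w, 2), (z, 34, w, 35), (z, 34, w, 37)}.
Filtering on F = u leaves {(c, 32, u, 33), (d, 11, u, 33)}.
π[G, A, B]: project onto (G, A, B) → {(c, 33, 32), (d, 33, 11)}
Difference: {(c, 33, 32), (d, 33, 11)} with {(d, 23, 37), (k, 30, 3), (n, 13, 3), (p, 32, 27), (w, 18, 30)} → {(c, 33, 32), (d, 33, 11)}
π[A, B]: project onto (A, B) → {(33, 11), (33, 32)}

{(33, 11), (33, 32)}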